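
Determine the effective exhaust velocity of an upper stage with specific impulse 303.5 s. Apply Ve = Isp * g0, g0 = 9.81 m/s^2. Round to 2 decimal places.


Step 1: Ve = Isp * g0 = 303.5 * 9.81
Step 2: Ve = 2977.34 m/s

2977.34


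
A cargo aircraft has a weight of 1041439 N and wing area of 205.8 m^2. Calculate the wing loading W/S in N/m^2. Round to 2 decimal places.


Step 1: Wing loading = W / S = 1041439 / 205.8
Step 2: Wing loading = 5060.44 N/m^2

5060.44


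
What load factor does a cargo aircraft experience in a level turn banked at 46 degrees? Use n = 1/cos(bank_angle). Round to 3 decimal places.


Step 1: Convert 46 degrees to radians = 0.802851
Step 2: cos(46 deg) = 0.694658
Step 3: n = 1 / 0.694658 = 1.440

1.440


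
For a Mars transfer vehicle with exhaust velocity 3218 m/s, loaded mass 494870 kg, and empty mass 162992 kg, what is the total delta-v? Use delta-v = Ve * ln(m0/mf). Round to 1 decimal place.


Step 1: Mass ratio m0/mf = 494870 / 162992 = 3.036161
Step 2: ln(3.036161) = 1.110594
Step 3: delta-v = 3218 * 1.110594 = 3573.9 m/s

3573.9


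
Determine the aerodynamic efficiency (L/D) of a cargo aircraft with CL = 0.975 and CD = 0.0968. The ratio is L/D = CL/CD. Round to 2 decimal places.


Step 1: L/D = CL / CD = 0.975 / 0.0968
Step 2: L/D = 10.07

10.07


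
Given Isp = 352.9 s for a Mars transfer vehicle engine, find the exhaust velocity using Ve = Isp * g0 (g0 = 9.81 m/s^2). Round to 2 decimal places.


Step 1: Ve = Isp * g0 = 352.9 * 9.81
Step 2: Ve = 3461.95 m/s

3461.95


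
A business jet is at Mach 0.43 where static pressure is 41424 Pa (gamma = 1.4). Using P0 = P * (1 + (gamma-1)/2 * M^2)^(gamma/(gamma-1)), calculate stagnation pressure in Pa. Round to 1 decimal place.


Step 1: (gamma-1)/2 * M^2 = 0.2 * 0.1849 = 0.03698
Step 2: 1 + 0.03698 = 1.03698
Step 3: Exponent gamma/(gamma-1) = 3.5
Step 4: P0 = 41424 * 1.03698^3.5 = 47037.9 Pa

47037.9


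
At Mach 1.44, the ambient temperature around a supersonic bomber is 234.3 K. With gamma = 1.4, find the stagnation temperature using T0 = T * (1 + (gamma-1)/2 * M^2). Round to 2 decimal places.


Step 1: (gamma-1)/2 = 0.2
Step 2: M^2 = 2.0736
Step 3: 1 + 0.2 * 2.0736 = 1.41472
Step 4: T0 = 234.3 * 1.41472 = 331.47 K

331.47


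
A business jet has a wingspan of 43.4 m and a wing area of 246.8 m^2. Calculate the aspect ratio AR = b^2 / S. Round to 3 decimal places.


Step 1: b^2 = 43.4^2 = 1883.56
Step 2: AR = 1883.56 / 246.8 = 7.632

7.632


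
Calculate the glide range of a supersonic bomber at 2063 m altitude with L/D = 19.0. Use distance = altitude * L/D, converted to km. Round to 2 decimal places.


Step 1: Glide distance = altitude * L/D = 2063 * 19.0 = 39197.0 m
Step 2: Convert to km: 39197.0 / 1000 = 39.20 km

39.20


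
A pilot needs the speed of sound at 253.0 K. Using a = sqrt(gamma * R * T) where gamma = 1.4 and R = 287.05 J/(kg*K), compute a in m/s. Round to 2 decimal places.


Step 1: gamma * R * T = 1.4 * 287.05 * 253.0 = 101673.11
Step 2: a = sqrt(101673.11) = 318.86 m/s

318.86


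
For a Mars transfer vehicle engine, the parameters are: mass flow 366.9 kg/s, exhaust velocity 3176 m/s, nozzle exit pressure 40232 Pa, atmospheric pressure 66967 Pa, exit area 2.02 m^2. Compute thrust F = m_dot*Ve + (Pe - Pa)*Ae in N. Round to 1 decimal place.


Step 1: Momentum thrust = m_dot * Ve = 366.9 * 3176 = 1165274.4 N
Step 2: Pressure thrust = (Pe - Pa) * Ae = (40232 - 66967) * 2.02 = -54004.70 N
Step 3: Total thrust F = 1165274.4 + -54004.70 = 1111269.7 N

1111269.7


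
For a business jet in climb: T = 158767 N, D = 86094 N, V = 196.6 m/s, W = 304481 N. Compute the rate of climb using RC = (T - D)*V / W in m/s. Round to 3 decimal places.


Step 1: Excess thrust = T - D = 158767 - 86094 = 72673 N
Step 2: Excess power = 72673 * 196.6 = 14287511.8 W
Step 3: RC = 14287511.8 / 304481 = 46.924 m/s

46.924


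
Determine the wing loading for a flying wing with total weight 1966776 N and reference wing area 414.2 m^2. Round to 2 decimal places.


Step 1: Wing loading = W / S = 1966776 / 414.2
Step 2: Wing loading = 4748.37 N/m^2

4748.37


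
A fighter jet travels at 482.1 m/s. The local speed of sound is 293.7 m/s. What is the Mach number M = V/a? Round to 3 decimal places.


Step 1: M = V / a = 482.1 / 293.7
Step 2: M = 1.641

1.641


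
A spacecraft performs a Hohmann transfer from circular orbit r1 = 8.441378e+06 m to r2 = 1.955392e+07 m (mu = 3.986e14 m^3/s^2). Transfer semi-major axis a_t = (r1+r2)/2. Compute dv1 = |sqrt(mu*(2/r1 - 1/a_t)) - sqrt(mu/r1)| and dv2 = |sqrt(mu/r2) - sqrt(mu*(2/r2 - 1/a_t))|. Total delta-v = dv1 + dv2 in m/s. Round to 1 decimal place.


Step 1: Transfer semi-major axis a_t = (8.441378e+06 + 1.955392e+07) / 2 = 1.399765e+07 m
Step 2: v1 (circular at r1) = sqrt(mu/r1) = 6871.66 m/s
Step 3: v_t1 = sqrt(mu*(2/r1 - 1/a_t)) = 8121.78 m/s
Step 4: dv1 = |8121.78 - 6871.66| = 1250.12 m/s
Step 5: v2 (circular at r2) = 4514.94 m/s, v_t2 = 3506.15 m/s
Step 6: dv2 = |4514.94 - 3506.15| = 1008.78 m/s
Step 7: Total delta-v = 1250.12 + 1008.78 = 2258.9 m/s

2258.9


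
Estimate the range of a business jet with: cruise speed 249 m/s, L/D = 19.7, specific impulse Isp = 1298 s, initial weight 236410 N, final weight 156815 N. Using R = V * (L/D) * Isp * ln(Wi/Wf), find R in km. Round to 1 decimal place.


Step 1: Coefficient = V * (L/D) * Isp = 249 * 19.7 * 1298 = 6367079.4 m
Step 2: Wi/Wf = 236410 / 156815 = 1.507573
Step 3: ln(1.507573) = 0.410501
Step 4: R = 6367079.4 * 0.410501 = 2613691.3 m = 2613.7 km

2613.7


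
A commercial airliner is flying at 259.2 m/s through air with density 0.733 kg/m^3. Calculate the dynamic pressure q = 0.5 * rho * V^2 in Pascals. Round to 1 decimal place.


Step 1: V^2 = 259.2^2 = 67184.64
Step 2: q = 0.5 * 0.733 * 67184.64
Step 3: q = 24623.2 Pa

24623.2


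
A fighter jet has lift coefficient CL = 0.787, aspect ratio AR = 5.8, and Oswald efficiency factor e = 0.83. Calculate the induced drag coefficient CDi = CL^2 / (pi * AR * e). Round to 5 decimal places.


Step 1: CL^2 = 0.787^2 = 0.619369
Step 2: pi * AR * e = 3.14159 * 5.8 * 0.83 = 15.123627
Step 3: CDi = 0.619369 / 15.123627 = 0.04095

0.04095


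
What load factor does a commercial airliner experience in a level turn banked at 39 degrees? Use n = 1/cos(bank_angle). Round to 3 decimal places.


Step 1: Convert 39 degrees to radians = 0.680678
Step 2: cos(39 deg) = 0.777146
Step 3: n = 1 / 0.777146 = 1.287

1.287


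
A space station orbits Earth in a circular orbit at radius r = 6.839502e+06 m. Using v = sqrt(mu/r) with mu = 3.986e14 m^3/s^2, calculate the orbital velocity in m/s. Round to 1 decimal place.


Step 1: mu / r = 3.986e14 / 6.839502e+06 = 58279096.9284
Step 2: v = sqrt(58279096.9284) = 7634.1 m/s

7634.1


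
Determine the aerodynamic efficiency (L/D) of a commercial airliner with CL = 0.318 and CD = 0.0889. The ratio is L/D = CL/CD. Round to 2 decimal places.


Step 1: L/D = CL / CD = 0.318 / 0.0889
Step 2: L/D = 3.58

3.58


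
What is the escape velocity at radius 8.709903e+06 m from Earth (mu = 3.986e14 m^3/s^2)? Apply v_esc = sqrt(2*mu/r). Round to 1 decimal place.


Step 1: 2*mu/r = 2 * 3.986e14 / 8.709903e+06 = 91527999.7952
Step 2: v_esc = sqrt(91527999.7952) = 9567.0 m/s

9567.0


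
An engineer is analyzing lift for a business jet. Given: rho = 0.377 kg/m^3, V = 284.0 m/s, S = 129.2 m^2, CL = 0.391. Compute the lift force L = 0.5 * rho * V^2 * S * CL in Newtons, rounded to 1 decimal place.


Step 1: Calculate dynamic pressure q = 0.5 * 0.377 * 284.0^2 = 0.5 * 0.377 * 80656.0 = 15203.656 Pa
Step 2: Multiply by wing area and lift coefficient: L = 15203.656 * 129.2 * 0.391
Step 3: L = 1964312.3552 * 0.391 = 768046.1 N

768046.1


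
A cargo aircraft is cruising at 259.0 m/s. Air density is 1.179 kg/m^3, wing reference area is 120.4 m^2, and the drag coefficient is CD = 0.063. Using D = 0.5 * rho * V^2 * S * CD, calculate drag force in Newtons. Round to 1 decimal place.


Step 1: Dynamic pressure q = 0.5 * 1.179 * 259.0^2 = 39544.2495 Pa
Step 2: Drag D = q * S * CD = 39544.2495 * 120.4 * 0.063
Step 3: D = 299951.0 N

299951.0


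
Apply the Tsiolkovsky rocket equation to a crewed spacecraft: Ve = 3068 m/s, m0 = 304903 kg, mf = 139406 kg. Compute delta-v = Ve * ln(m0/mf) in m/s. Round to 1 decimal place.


Step 1: Mass ratio m0/mf = 304903 / 139406 = 2.187158
Step 2: ln(2.187158) = 0.782603
Step 3: delta-v = 3068 * 0.782603 = 2401.0 m/s

2401.0


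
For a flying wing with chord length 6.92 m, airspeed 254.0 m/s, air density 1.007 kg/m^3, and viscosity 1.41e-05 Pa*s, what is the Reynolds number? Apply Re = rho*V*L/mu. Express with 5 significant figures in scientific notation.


Step 1: Numerator = rho * V * L = 1.007 * 254.0 * 6.92 = 1769.98376
Step 2: Re = 1769.98376 / 1.41e-05
Step 3: Re = 1.2553e+08

1.2553e+08


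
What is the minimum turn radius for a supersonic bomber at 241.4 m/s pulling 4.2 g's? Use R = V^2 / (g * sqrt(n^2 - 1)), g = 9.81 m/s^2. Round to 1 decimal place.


Step 1: V^2 = 241.4^2 = 58273.96
Step 2: n^2 - 1 = 4.2^2 - 1 = 16.64
Step 3: sqrt(16.64) = 4.079216
Step 4: R = 58273.96 / (9.81 * 4.079216) = 1456.2 m

1456.2


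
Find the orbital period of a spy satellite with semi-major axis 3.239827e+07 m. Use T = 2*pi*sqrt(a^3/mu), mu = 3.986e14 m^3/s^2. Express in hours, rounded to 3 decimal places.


Step 1: a^3 / mu = 3.400678e+22 / 3.986e14 = 8.531554e+07
Step 2: sqrt(8.531554e+07) = 9236.6414 s
Step 3: T = 2*pi * 9236.6414 = 58035.53 s
Step 4: T in hours = 58035.53 / 3600 = 16.121 hours

16.121


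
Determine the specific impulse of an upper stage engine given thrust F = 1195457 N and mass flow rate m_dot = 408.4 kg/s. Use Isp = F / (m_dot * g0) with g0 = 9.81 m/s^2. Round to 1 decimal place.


Step 1: m_dot * g0 = 408.4 * 9.81 = 4006.4
Step 2: Isp = 1195457 / 4006.4 = 298.4 s

298.4


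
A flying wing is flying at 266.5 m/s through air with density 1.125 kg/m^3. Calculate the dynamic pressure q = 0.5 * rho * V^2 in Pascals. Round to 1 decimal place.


Step 1: V^2 = 266.5^2 = 71022.25
Step 2: q = 0.5 * 1.125 * 71022.25
Step 3: q = 39950.0 Pa

39950.0


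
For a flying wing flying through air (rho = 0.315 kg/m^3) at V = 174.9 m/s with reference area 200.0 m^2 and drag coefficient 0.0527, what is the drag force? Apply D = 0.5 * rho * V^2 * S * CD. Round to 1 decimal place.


Step 1: Dynamic pressure q = 0.5 * 0.315 * 174.9^2 = 4817.9266 Pa
Step 2: Drag D = q * S * CD = 4817.9266 * 200.0 * 0.0527
Step 3: D = 50780.9 N

50780.9


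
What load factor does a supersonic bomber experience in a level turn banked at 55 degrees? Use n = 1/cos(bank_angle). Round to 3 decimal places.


Step 1: Convert 55 degrees to radians = 0.959931
Step 2: cos(55 deg) = 0.573576
Step 3: n = 1 / 0.573576 = 1.743

1.743


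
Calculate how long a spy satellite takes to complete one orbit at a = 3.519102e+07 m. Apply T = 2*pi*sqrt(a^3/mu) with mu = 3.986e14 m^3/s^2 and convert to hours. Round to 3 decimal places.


Step 1: a^3 / mu = 4.358084e+22 / 3.986e14 = 1.093348e+08
Step 2: sqrt(1.093348e+08) = 10456.3265 s
Step 3: T = 2*pi * 10456.3265 = 65699.04 s
Step 4: T in hours = 65699.04 / 3600 = 18.250 hours

18.250


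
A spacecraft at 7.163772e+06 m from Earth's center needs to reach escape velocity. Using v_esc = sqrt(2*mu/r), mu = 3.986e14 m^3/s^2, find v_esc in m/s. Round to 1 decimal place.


Step 1: 2*mu/r = 2 * 3.986e14 / 7.163772e+06 = 111282156.9419
Step 2: v_esc = sqrt(111282156.9419) = 10549.0 m/s

10549.0


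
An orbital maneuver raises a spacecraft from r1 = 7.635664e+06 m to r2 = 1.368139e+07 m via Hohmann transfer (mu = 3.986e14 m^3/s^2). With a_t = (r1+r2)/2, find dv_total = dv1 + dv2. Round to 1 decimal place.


Step 1: Transfer semi-major axis a_t = (7.635664e+06 + 1.368139e+07) / 2 = 1.065853e+07 m
Step 2: v1 (circular at r1) = sqrt(mu/r1) = 7225.12 m/s
Step 3: v_t1 = sqrt(mu*(2/r1 - 1/a_t)) = 8185.81 m/s
Step 4: dv1 = |8185.81 - 7225.12| = 960.69 m/s
Step 5: v2 (circular at r2) = 5397.64 m/s, v_t2 = 4568.55 m/s
Step 6: dv2 = |5397.64 - 4568.55| = 829.09 m/s
Step 7: Total delta-v = 960.69 + 829.09 = 1789.8 m/s

1789.8


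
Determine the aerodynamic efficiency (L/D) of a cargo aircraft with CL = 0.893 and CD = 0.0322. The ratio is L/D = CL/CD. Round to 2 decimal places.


Step 1: L/D = CL / CD = 0.893 / 0.0322
Step 2: L/D = 27.73

27.73


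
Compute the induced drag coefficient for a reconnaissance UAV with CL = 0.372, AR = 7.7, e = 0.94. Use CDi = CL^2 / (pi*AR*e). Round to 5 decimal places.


Step 1: CL^2 = 0.372^2 = 0.138384
Step 2: pi * AR * e = 3.14159 * 7.7 * 0.94 = 22.738848
Step 3: CDi = 0.138384 / 22.738848 = 0.00609

0.00609


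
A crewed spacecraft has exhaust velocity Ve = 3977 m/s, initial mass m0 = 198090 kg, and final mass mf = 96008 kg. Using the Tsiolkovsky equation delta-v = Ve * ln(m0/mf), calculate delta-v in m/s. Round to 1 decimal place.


Step 1: Mass ratio m0/mf = 198090 / 96008 = 2.063266
Step 2: ln(2.063266) = 0.72429
Step 3: delta-v = 3977 * 0.72429 = 2880.5 m/s

2880.5


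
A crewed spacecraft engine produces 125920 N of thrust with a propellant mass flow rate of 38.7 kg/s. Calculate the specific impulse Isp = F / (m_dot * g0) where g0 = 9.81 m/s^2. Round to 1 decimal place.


Step 1: m_dot * g0 = 38.7 * 9.81 = 379.65
Step 2: Isp = 125920 / 379.65 = 331.7 s

331.7


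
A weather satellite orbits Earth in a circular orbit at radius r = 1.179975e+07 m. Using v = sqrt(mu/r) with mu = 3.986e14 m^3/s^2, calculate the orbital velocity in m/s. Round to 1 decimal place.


Step 1: mu / r = 3.986e14 / 1.179975e+07 = 33780376.7029
Step 2: v = sqrt(33780376.7029) = 5812.1 m/s

5812.1


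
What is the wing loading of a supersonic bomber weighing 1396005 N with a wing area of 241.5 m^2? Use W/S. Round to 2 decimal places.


Step 1: Wing loading = W / S = 1396005 / 241.5
Step 2: Wing loading = 5780.56 N/m^2

5780.56


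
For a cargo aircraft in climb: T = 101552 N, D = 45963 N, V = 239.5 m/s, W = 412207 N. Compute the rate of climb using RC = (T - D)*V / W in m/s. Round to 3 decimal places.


Step 1: Excess thrust = T - D = 101552 - 45963 = 55589 N
Step 2: Excess power = 55589 * 239.5 = 13313565.5 W
Step 3: RC = 13313565.5 / 412207 = 32.298 m/s

32.298


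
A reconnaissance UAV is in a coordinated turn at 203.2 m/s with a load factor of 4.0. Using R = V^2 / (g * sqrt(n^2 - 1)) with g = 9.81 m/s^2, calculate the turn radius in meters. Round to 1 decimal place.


Step 1: V^2 = 203.2^2 = 41290.24
Step 2: n^2 - 1 = 4.0^2 - 1 = 15.0
Step 3: sqrt(15.0) = 3.872983
Step 4: R = 41290.24 / (9.81 * 3.872983) = 1086.8 m

1086.8


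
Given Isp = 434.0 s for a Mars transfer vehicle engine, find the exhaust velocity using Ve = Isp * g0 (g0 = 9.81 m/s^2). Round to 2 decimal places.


Step 1: Ve = Isp * g0 = 434.0 * 9.81
Step 2: Ve = 4257.54 m/s

4257.54


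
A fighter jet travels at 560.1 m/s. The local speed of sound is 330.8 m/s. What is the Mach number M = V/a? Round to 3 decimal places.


Step 1: M = V / a = 560.1 / 330.8
Step 2: M = 1.693

1.693


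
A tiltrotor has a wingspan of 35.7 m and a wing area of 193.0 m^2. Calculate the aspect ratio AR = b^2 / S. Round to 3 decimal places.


Step 1: b^2 = 35.7^2 = 1274.49
Step 2: AR = 1274.49 / 193.0 = 6.604

6.604


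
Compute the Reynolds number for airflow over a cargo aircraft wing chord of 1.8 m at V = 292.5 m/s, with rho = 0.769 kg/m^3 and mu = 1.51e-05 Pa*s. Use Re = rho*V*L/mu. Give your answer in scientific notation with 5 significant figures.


Step 1: Numerator = rho * V * L = 0.769 * 292.5 * 1.8 = 404.8785
Step 2: Re = 404.8785 / 1.51e-05
Step 3: Re = 2.6813e+07

2.6813e+07


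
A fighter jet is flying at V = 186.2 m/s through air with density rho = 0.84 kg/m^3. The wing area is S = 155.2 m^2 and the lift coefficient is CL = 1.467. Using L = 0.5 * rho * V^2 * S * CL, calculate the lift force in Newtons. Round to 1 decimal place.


Step 1: Calculate dynamic pressure q = 0.5 * 0.84 * 186.2^2 = 0.5 * 0.84 * 34670.44 = 14561.5848 Pa
Step 2: Multiply by wing area and lift coefficient: L = 14561.5848 * 155.2 * 1.467
Step 3: L = 2259957.961 * 1.467 = 3315358.3 N

3315358.3


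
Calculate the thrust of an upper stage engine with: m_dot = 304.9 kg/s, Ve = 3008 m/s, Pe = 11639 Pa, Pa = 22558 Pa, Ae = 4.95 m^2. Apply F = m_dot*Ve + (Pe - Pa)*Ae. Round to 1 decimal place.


Step 1: Momentum thrust = m_dot * Ve = 304.9 * 3008 = 917139.2 N
Step 2: Pressure thrust = (Pe - Pa) * Ae = (11639 - 22558) * 4.95 = -54049.05 N
Step 3: Total thrust F = 917139.2 + -54049.05 = 863090.2 N

863090.2


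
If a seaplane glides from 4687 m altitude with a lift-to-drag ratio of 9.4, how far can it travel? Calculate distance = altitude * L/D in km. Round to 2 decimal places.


Step 1: Glide distance = altitude * L/D = 4687 * 9.4 = 44057.8 m
Step 2: Convert to km: 44057.8 / 1000 = 44.06 km

44.06


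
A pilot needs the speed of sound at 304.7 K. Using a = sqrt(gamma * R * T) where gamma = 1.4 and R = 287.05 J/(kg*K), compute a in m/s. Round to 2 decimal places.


Step 1: gamma * R * T = 1.4 * 287.05 * 304.7 = 122449.789
Step 2: a = sqrt(122449.789) = 349.93 m/s

349.93


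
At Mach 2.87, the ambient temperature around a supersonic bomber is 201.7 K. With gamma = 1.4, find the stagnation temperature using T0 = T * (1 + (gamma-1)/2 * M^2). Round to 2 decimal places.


Step 1: (gamma-1)/2 = 0.2
Step 2: M^2 = 8.2369
Step 3: 1 + 0.2 * 8.2369 = 2.64738
Step 4: T0 = 201.7 * 2.64738 = 533.98 K

533.98


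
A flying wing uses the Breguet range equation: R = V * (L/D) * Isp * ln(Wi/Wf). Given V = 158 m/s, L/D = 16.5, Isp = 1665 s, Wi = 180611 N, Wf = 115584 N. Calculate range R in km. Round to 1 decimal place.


Step 1: Coefficient = V * (L/D) * Isp = 158 * 16.5 * 1665 = 4340655.0 m
Step 2: Wi/Wf = 180611 / 115584 = 1.562595
Step 3: ln(1.562595) = 0.446348
Step 4: R = 4340655.0 * 0.446348 = 1937442.7 m = 1937.4 km

1937.4


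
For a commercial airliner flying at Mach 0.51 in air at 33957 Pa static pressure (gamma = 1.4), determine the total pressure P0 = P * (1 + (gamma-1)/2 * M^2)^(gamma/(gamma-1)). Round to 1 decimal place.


Step 1: (gamma-1)/2 * M^2 = 0.2 * 0.2601 = 0.05202
Step 2: 1 + 0.05202 = 1.05202
Step 3: Exponent gamma/(gamma-1) = 3.5
Step 4: P0 = 33957 * 1.05202^3.5 = 40552.1 Pa

40552.1


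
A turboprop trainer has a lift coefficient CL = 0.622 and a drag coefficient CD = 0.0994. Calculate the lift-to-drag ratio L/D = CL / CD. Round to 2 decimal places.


Step 1: L/D = CL / CD = 0.622 / 0.0994
Step 2: L/D = 6.26

6.26


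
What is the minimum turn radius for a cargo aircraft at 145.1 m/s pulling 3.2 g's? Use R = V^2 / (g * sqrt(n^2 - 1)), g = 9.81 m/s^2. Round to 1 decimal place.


Step 1: V^2 = 145.1^2 = 21054.01
Step 2: n^2 - 1 = 3.2^2 - 1 = 9.24
Step 3: sqrt(9.24) = 3.039737
Step 4: R = 21054.01 / (9.81 * 3.039737) = 706.0 m

706.0


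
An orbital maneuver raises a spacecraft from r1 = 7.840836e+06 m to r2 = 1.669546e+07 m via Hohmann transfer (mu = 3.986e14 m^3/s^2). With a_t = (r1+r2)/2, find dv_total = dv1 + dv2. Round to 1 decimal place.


Step 1: Transfer semi-major axis a_t = (7.840836e+06 + 1.669546e+07) / 2 = 1.226815e+07 m
Step 2: v1 (circular at r1) = sqrt(mu/r1) = 7129.97 m/s
Step 3: v_t1 = sqrt(mu*(2/r1 - 1/a_t)) = 8317.58 m/s
Step 4: dv1 = |8317.58 - 7129.97| = 1187.62 m/s
Step 5: v2 (circular at r2) = 4886.18 m/s, v_t2 = 3906.26 m/s
Step 6: dv2 = |4886.18 - 3906.26| = 979.92 m/s
Step 7: Total delta-v = 1187.62 + 979.92 = 2167.5 m/s

2167.5


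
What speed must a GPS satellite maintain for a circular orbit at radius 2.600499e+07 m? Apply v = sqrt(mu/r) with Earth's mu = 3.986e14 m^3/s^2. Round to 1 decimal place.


Step 1: mu / r = 3.986e14 / 2.600499e+07 = 15327827.467
Step 2: v = sqrt(15327827.467) = 3915.1 m/s

3915.1


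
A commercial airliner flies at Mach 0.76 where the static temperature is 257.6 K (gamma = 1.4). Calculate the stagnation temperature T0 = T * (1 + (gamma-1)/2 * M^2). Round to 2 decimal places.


Step 1: (gamma-1)/2 = 0.2
Step 2: M^2 = 0.5776
Step 3: 1 + 0.2 * 0.5776 = 1.11552
Step 4: T0 = 257.6 * 1.11552 = 287.36 K

287.36


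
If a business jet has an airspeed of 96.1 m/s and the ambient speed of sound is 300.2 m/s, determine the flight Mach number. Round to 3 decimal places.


Step 1: M = V / a = 96.1 / 300.2
Step 2: M = 0.320

0.320


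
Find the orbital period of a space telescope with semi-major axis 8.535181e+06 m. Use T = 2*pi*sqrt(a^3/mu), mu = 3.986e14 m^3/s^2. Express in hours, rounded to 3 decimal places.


Step 1: a^3 / mu = 6.217821e+20 / 3.986e14 = 1.559915e+06
Step 2: sqrt(1.559915e+06) = 1248.9655 s
Step 3: T = 2*pi * 1248.9655 = 7847.48 s
Step 4: T in hours = 7847.48 / 3600 = 2.180 hours

2.180


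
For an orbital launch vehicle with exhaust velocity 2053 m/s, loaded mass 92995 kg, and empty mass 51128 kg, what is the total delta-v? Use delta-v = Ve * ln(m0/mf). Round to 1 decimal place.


Step 1: Mass ratio m0/mf = 92995 / 51128 = 1.818866
Step 2: ln(1.818866) = 0.598213
Step 3: delta-v = 2053 * 0.598213 = 1228.1 m/s

1228.1


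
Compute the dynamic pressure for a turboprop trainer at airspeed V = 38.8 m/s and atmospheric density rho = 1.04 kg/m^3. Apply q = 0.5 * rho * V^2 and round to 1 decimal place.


Step 1: V^2 = 38.8^2 = 1505.44
Step 2: q = 0.5 * 1.04 * 1505.44
Step 3: q = 782.8 Pa

782.8


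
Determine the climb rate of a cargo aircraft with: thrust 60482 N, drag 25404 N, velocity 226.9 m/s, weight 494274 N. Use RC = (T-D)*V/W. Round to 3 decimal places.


Step 1: Excess thrust = T - D = 60482 - 25404 = 35078 N
Step 2: Excess power = 35078 * 226.9 = 7959198.2 W
Step 3: RC = 7959198.2 / 494274 = 16.103 m/s

16.103


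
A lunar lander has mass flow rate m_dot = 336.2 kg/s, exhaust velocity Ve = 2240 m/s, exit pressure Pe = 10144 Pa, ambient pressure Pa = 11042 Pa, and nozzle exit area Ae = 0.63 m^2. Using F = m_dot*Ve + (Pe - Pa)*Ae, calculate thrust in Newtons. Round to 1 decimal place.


Step 1: Momentum thrust = m_dot * Ve = 336.2 * 2240 = 753088.0 N
Step 2: Pressure thrust = (Pe - Pa) * Ae = (10144 - 11042) * 0.63 = -565.74 N
Step 3: Total thrust F = 753088.0 + -565.74 = 752522.3 N

752522.3


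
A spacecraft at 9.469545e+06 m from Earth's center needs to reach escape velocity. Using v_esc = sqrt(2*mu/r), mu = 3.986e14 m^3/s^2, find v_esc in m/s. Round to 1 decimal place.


Step 1: 2*mu/r = 2 * 3.986e14 / 9.469545e+06 = 84185671.0116
Step 2: v_esc = sqrt(84185671.0116) = 9175.3 m/s

9175.3


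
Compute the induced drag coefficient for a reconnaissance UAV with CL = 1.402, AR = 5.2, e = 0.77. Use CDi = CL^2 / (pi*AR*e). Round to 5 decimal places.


Step 1: CL^2 = 1.402^2 = 1.965604
Step 2: pi * AR * e = 3.14159 * 5.2 * 0.77 = 12.578937
Step 3: CDi = 1.965604 / 12.578937 = 0.15626

0.15626


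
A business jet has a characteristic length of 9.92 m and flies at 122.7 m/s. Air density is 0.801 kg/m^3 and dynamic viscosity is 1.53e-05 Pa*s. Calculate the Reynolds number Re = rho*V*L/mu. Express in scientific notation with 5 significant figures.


Step 1: Numerator = rho * V * L = 0.801 * 122.7 * 9.92 = 974.964384
Step 2: Re = 974.964384 / 1.53e-05
Step 3: Re = 6.3723e+07

6.3723e+07


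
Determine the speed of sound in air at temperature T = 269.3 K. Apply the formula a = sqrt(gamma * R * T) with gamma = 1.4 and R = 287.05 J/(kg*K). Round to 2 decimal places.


Step 1: gamma * R * T = 1.4 * 287.05 * 269.3 = 108223.591
Step 2: a = sqrt(108223.591) = 328.97 m/s

328.97


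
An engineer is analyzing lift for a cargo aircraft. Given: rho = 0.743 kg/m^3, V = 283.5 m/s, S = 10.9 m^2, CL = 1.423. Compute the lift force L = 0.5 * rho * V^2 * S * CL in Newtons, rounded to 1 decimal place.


Step 1: Calculate dynamic pressure q = 0.5 * 0.743 * 283.5^2 = 0.5 * 0.743 * 80372.25 = 29858.2909 Pa
Step 2: Multiply by wing area and lift coefficient: L = 29858.2909 * 10.9 * 1.423
Step 3: L = 325455.3705 * 1.423 = 463123.0 N

463123.0


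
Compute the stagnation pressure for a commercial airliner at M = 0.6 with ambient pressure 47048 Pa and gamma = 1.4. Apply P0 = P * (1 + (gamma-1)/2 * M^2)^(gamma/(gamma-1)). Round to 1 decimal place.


Step 1: (gamma-1)/2 * M^2 = 0.2 * 0.36 = 0.072
Step 2: 1 + 0.072 = 1.072
Step 3: Exponent gamma/(gamma-1) = 3.5
Step 4: P0 = 47048 * 1.072^3.5 = 60009.9 Pa

60009.9


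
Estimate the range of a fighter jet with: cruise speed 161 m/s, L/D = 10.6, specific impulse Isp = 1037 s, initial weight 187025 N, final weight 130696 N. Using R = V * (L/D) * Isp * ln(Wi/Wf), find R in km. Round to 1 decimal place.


Step 1: Coefficient = V * (L/D) * Isp = 161 * 10.6 * 1037 = 1769744.2 m
Step 2: Wi/Wf = 187025 / 130696 = 1.430993
Step 3: ln(1.430993) = 0.358368
Step 4: R = 1769744.2 * 0.358368 = 634220.2 m = 634.2 km

634.2


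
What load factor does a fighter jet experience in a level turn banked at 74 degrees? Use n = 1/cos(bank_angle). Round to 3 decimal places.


Step 1: Convert 74 degrees to radians = 1.291544
Step 2: cos(74 deg) = 0.275637
Step 3: n = 1 / 0.275637 = 3.628

3.628


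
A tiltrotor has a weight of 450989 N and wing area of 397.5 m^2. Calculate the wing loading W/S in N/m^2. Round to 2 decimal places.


Step 1: Wing loading = W / S = 450989 / 397.5
Step 2: Wing loading = 1134.56 N/m^2

1134.56


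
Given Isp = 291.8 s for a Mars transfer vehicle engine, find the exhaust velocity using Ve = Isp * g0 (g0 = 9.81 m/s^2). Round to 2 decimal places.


Step 1: Ve = Isp * g0 = 291.8 * 9.81
Step 2: Ve = 2862.56 m/s

2862.56


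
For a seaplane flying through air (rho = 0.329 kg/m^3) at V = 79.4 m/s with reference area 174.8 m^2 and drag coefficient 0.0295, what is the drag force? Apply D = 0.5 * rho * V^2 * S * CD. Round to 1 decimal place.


Step 1: Dynamic pressure q = 0.5 * 0.329 * 79.4^2 = 1037.0672 Pa
Step 2: Drag D = q * S * CD = 1037.0672 * 174.8 * 0.0295
Step 3: D = 5347.7 N

5347.7


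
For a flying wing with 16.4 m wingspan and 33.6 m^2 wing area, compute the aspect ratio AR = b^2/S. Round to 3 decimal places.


Step 1: b^2 = 16.4^2 = 268.96
Step 2: AR = 268.96 / 33.6 = 8.005

8.005


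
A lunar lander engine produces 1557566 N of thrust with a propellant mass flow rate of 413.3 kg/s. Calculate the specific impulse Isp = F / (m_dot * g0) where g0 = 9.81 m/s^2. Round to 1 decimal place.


Step 1: m_dot * g0 = 413.3 * 9.81 = 4054.47
Step 2: Isp = 1557566 / 4054.47 = 384.2 s

384.2


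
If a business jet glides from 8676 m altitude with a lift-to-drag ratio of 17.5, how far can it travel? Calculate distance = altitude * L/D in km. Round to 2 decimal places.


Step 1: Glide distance = altitude * L/D = 8676 * 17.5 = 151830.0 m
Step 2: Convert to km: 151830.0 / 1000 = 151.83 km

151.83


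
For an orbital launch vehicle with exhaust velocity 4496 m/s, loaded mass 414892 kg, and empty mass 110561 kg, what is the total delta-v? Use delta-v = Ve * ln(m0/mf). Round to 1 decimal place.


Step 1: Mass ratio m0/mf = 414892 / 110561 = 3.752607
Step 2: ln(3.752607) = 1.322451
Step 3: delta-v = 4496 * 1.322451 = 5945.7 m/s

5945.7


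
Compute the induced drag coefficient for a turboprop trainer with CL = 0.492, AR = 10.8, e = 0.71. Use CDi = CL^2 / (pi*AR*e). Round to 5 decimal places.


Step 1: CL^2 = 0.492^2 = 0.242064
Step 2: pi * AR * e = 3.14159 * 10.8 * 0.71 = 24.089732
Step 3: CDi = 0.242064 / 24.089732 = 0.01005

0.01005


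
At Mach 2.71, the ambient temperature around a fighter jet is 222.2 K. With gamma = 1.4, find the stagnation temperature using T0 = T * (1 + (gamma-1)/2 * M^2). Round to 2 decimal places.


Step 1: (gamma-1)/2 = 0.2
Step 2: M^2 = 7.3441
Step 3: 1 + 0.2 * 7.3441 = 2.46882
Step 4: T0 = 222.2 * 2.46882 = 548.57 K

548.57


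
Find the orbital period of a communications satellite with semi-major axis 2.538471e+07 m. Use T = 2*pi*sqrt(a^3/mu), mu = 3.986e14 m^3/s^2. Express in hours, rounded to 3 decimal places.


Step 1: a^3 / mu = 1.635749e+22 / 3.986e14 = 4.103735e+07
Step 2: sqrt(4.103735e+07) = 6406.0402 s
Step 3: T = 2*pi * 6406.0402 = 40250.34 s
Step 4: T in hours = 40250.34 / 3600 = 11.181 hours

11.181


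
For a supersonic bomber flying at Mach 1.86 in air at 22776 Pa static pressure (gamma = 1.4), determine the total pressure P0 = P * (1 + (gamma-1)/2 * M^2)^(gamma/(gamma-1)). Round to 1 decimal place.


Step 1: (gamma-1)/2 * M^2 = 0.2 * 3.4596 = 0.69192
Step 2: 1 + 0.69192 = 1.69192
Step 3: Exponent gamma/(gamma-1) = 3.5
Step 4: P0 = 22776 * 1.69192^3.5 = 143485.1 Pa

143485.1


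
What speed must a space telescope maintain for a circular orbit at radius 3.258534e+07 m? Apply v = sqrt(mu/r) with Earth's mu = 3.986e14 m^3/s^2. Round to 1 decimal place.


Step 1: mu / r = 3.986e14 / 3.258534e+07 = 12232494.7354
Step 2: v = sqrt(12232494.7354) = 3497.5 m/s

3497.5


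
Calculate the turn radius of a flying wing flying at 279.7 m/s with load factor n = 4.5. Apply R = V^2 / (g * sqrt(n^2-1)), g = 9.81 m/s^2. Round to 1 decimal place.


Step 1: V^2 = 279.7^2 = 78232.09
Step 2: n^2 - 1 = 4.5^2 - 1 = 19.25
Step 3: sqrt(19.25) = 4.387482
Step 4: R = 78232.09 / (9.81 * 4.387482) = 1817.6 m

1817.6


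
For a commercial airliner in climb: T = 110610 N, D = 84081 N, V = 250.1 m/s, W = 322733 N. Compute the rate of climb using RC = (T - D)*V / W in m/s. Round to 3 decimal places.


Step 1: Excess thrust = T - D = 110610 - 84081 = 26529 N
Step 2: Excess power = 26529 * 250.1 = 6634902.9 W
Step 3: RC = 6634902.9 / 322733 = 20.558 m/s

20.558


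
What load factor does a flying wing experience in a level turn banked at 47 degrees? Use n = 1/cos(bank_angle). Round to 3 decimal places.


Step 1: Convert 47 degrees to radians = 0.820305
Step 2: cos(47 deg) = 0.681998
Step 3: n = 1 / 0.681998 = 1.466

1.466


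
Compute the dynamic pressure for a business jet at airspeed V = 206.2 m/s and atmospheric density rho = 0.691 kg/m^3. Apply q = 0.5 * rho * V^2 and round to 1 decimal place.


Step 1: V^2 = 206.2^2 = 42518.44
Step 2: q = 0.5 * 0.691 * 42518.44
Step 3: q = 14690.1 Pa

14690.1


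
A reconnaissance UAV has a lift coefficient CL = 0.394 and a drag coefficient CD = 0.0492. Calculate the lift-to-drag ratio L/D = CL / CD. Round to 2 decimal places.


Step 1: L/D = CL / CD = 0.394 / 0.0492
Step 2: L/D = 8.01

8.01


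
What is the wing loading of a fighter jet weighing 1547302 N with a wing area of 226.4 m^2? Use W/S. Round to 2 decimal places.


Step 1: Wing loading = W / S = 1547302 / 226.4
Step 2: Wing loading = 6834.37 N/m^2

6834.37


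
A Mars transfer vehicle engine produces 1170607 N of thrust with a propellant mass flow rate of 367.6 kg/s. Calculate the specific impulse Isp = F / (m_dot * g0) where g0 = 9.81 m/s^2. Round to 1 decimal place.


Step 1: m_dot * g0 = 367.6 * 9.81 = 3606.16
Step 2: Isp = 1170607 / 3606.16 = 324.6 s

324.6


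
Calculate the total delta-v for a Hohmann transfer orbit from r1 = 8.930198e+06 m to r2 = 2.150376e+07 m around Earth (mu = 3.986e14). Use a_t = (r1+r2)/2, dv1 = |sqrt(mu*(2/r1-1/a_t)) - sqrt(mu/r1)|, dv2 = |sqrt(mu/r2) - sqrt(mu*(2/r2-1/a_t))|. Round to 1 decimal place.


Step 1: Transfer semi-major axis a_t = (8.930198e+06 + 2.150376e+07) / 2 = 1.521698e+07 m
Step 2: v1 (circular at r1) = sqrt(mu/r1) = 6680.95 m/s
Step 3: v_t1 = sqrt(mu*(2/r1 - 1/a_t)) = 7942.02 m/s
Step 4: dv1 = |7942.02 - 6680.95| = 1261.07 m/s
Step 5: v2 (circular at r2) = 4305.38 m/s, v_t2 = 3298.21 m/s
Step 6: dv2 = |4305.38 - 3298.21| = 1007.17 m/s
Step 7: Total delta-v = 1261.07 + 1007.17 = 2268.2 m/s

2268.2


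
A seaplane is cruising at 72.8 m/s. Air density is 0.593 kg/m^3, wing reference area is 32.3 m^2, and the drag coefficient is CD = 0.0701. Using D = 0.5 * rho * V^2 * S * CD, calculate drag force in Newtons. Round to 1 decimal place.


Step 1: Dynamic pressure q = 0.5 * 0.593 * 72.8^2 = 1571.4026 Pa
Step 2: Drag D = q * S * CD = 1571.4026 * 32.3 * 0.0701
Step 3: D = 3558.0 N

3558.0


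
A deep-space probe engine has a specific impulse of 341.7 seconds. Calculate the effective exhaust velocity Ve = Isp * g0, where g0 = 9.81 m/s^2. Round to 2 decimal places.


Step 1: Ve = Isp * g0 = 341.7 * 9.81
Step 2: Ve = 3352.08 m/s

3352.08


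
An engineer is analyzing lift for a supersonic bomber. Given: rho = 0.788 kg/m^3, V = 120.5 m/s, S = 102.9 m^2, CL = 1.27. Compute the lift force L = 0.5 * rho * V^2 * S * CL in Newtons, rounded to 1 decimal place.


Step 1: Calculate dynamic pressure q = 0.5 * 0.788 * 120.5^2 = 0.5 * 0.788 * 14520.25 = 5720.9785 Pa
Step 2: Multiply by wing area and lift coefficient: L = 5720.9785 * 102.9 * 1.27
Step 3: L = 588688.6877 * 1.27 = 747634.6 N

747634.6


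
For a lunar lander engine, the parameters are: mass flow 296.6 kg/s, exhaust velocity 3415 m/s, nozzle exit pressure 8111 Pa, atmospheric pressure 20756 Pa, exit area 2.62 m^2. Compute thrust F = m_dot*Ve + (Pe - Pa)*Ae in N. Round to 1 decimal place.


Step 1: Momentum thrust = m_dot * Ve = 296.6 * 3415 = 1012889.0 N
Step 2: Pressure thrust = (Pe - Pa) * Ae = (8111 - 20756) * 2.62 = -33129.90 N
Step 3: Total thrust F = 1012889.0 + -33129.90 = 979759.1 N

979759.1


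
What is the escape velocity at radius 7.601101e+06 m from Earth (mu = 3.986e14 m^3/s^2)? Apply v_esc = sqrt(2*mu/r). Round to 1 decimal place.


Step 1: 2*mu/r = 2 * 3.986e14 / 7.601101e+06 = 104879543.1083
Step 2: v_esc = sqrt(104879543.1083) = 10241.1 m/s

10241.1


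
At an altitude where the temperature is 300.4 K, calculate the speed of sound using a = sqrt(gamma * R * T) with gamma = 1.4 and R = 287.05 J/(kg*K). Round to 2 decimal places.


Step 1: gamma * R * T = 1.4 * 287.05 * 300.4 = 120721.748
Step 2: a = sqrt(120721.748) = 347.45 m/s

347.45


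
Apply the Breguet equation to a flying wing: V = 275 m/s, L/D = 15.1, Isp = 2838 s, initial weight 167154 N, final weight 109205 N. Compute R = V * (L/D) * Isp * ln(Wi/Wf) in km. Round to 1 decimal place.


Step 1: Coefficient = V * (L/D) * Isp = 275 * 15.1 * 2838 = 11784795.0 m
Step 2: Wi/Wf = 167154 / 109205 = 1.530644
Step 3: ln(1.530644) = 0.425689
Step 4: R = 11784795.0 * 0.425689 = 5016654.0 m = 5016.7 km

5016.7


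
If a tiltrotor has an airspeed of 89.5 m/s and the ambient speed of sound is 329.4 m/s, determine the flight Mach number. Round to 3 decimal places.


Step 1: M = V / a = 89.5 / 329.4
Step 2: M = 0.272

0.272


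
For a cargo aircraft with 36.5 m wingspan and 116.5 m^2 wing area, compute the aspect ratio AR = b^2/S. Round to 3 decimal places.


Step 1: b^2 = 36.5^2 = 1332.25
Step 2: AR = 1332.25 / 116.5 = 11.436

11.436


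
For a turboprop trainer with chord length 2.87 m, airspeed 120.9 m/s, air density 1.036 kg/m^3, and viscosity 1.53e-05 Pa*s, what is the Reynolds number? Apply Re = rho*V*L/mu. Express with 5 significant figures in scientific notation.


Step 1: Numerator = rho * V * L = 1.036 * 120.9 * 2.87 = 359.474388
Step 2: Re = 359.474388 / 1.53e-05
Step 3: Re = 2.3495e+07

2.3495e+07


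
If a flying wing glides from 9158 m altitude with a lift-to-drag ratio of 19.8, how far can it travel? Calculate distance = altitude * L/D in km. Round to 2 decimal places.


Step 1: Glide distance = altitude * L/D = 9158 * 19.8 = 181328.4 m
Step 2: Convert to km: 181328.4 / 1000 = 181.33 km

181.33


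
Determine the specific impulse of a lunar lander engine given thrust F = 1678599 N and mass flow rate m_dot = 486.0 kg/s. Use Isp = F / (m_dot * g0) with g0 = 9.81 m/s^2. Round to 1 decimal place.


Step 1: m_dot * g0 = 486.0 * 9.81 = 4767.66
Step 2: Isp = 1678599 / 4767.66 = 352.1 s

352.1


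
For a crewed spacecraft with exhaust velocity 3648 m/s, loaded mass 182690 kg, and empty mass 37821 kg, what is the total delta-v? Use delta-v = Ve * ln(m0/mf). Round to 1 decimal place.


Step 1: Mass ratio m0/mf = 182690 / 37821 = 4.830385
Step 2: ln(4.830385) = 1.574926
Step 3: delta-v = 3648 * 1.574926 = 5745.3 m/s

5745.3


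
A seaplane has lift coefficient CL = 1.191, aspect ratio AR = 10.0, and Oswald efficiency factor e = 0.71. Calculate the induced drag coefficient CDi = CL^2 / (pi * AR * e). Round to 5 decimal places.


Step 1: CL^2 = 1.191^2 = 1.418481
Step 2: pi * AR * e = 3.14159 * 10.0 * 0.71 = 22.305308
Step 3: CDi = 1.418481 / 22.305308 = 0.06359

0.06359


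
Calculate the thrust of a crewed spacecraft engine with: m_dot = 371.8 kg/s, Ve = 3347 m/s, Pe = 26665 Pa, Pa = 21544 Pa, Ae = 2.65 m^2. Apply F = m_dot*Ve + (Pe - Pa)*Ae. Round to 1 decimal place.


Step 1: Momentum thrust = m_dot * Ve = 371.8 * 3347 = 1244414.6 N
Step 2: Pressure thrust = (Pe - Pa) * Ae = (26665 - 21544) * 2.65 = 13570.65 N
Step 3: Total thrust F = 1244414.6 + 13570.65 = 1257985.3 N

1257985.3


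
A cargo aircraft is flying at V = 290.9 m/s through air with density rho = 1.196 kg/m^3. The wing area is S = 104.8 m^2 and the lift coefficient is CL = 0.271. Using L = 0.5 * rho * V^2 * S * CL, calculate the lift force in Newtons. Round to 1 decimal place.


Step 1: Calculate dynamic pressure q = 0.5 * 1.196 * 290.9^2 = 0.5 * 1.196 * 84622.81 = 50604.4404 Pa
Step 2: Multiply by wing area and lift coefficient: L = 50604.4404 * 104.8 * 0.271
Step 3: L = 5303345.3518 * 0.271 = 1437206.6 N

1437206.6


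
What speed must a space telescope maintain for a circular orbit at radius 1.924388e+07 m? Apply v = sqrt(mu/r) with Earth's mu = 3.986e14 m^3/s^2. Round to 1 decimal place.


Step 1: mu / r = 3.986e14 / 1.924388e+07 = 20713078.6515
Step 2: v = sqrt(20713078.6515) = 4551.2 m/s

4551.2


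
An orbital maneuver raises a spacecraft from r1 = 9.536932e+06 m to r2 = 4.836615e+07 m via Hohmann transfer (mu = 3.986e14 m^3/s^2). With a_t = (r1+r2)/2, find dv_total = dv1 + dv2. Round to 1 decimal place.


Step 1: Transfer semi-major axis a_t = (9.536932e+06 + 4.836615e+07) / 2 = 2.895154e+07 m
Step 2: v1 (circular at r1) = sqrt(mu/r1) = 6464.94 m/s
Step 3: v_t1 = sqrt(mu*(2/r1 - 1/a_t)) = 8356.02 m/s
Step 4: dv1 = |8356.02 - 6464.94| = 1891.08 m/s
Step 5: v2 (circular at r2) = 2870.77 m/s, v_t2 = 1647.66 m/s
Step 6: dv2 = |2870.77 - 1647.66| = 1223.11 m/s
Step 7: Total delta-v = 1891.08 + 1223.11 = 3114.2 m/s

3114.2


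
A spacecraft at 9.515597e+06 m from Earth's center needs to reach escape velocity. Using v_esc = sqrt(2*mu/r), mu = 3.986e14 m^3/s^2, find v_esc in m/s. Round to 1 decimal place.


Step 1: 2*mu/r = 2 * 3.986e14 / 9.515597e+06 = 83778243.2358
Step 2: v_esc = sqrt(83778243.2358) = 9153.0 m/s

9153.0


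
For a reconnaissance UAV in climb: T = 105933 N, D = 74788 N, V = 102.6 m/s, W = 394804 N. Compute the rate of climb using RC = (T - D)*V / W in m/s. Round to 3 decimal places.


Step 1: Excess thrust = T - D = 105933 - 74788 = 31145 N
Step 2: Excess power = 31145 * 102.6 = 3195477.0 W
Step 3: RC = 3195477.0 / 394804 = 8.094 m/s

8.094


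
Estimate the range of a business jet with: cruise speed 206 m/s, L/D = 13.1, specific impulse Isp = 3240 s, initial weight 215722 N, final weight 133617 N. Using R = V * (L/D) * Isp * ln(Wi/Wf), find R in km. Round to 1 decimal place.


Step 1: Coefficient = V * (L/D) * Isp = 206 * 13.1 * 3240 = 8743464.0 m
Step 2: Wi/Wf = 215722 / 133617 = 1.61448
Step 3: ln(1.61448) = 0.479013
Step 4: R = 8743464.0 * 0.479013 = 4188233.3 m = 4188.2 km

4188.2


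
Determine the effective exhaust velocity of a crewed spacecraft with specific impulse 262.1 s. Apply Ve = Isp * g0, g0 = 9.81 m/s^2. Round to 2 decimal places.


Step 1: Ve = Isp * g0 = 262.1 * 9.81
Step 2: Ve = 2571.20 m/s

2571.20


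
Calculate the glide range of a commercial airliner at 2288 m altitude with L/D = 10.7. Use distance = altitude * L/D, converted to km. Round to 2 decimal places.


Step 1: Glide distance = altitude * L/D = 2288 * 10.7 = 24481.6 m
Step 2: Convert to km: 24481.6 / 1000 = 24.48 km

24.48


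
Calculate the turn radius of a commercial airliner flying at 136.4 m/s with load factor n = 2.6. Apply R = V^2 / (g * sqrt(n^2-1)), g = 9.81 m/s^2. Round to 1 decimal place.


Step 1: V^2 = 136.4^2 = 18604.96
Step 2: n^2 - 1 = 2.6^2 - 1 = 5.76
Step 3: sqrt(5.76) = 2.4
Step 4: R = 18604.96 / (9.81 * 2.4) = 790.2 m

790.2
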